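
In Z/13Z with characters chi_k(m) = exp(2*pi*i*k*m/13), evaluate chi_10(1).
chi_10(1) = zeta_13^10 = exp(-6*I*pi/13)

Justification: chi_10(1) = zeta_13^(10*1) = zeta_13^10. Since zeta_13^13 = 1, this equals zeta_13^10 = exp(2*pi*i*10/13) = exp(-6*I*pi/13).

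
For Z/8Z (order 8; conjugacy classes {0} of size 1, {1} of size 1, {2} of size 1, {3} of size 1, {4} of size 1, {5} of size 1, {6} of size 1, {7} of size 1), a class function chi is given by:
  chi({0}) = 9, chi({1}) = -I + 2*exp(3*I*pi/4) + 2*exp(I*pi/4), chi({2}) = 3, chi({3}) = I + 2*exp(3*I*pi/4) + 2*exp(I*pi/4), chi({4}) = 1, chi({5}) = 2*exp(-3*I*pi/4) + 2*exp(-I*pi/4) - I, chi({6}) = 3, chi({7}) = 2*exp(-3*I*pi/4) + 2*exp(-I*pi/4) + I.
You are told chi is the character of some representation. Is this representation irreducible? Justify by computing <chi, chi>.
Not irreducible (reducible): <chi, chi> = 17 > 1.

Justification: <chi, chi> = (1/|G|) sum_C |C| * |chi(C)|^2 = (1/8)[1*|9|^2 + 1*|-I + 2*exp(3*I*pi/4) + 2*exp(I*pi/4)|^2 + 1*|3|^2 + 1*|I + 2*exp(3*I*pi/4) + 2*exp(I*pi/4)|^2 + 1*|1|^2 + 1*|2*exp(-3*I*pi/4) + 2*exp(-I*pi/4) - I|^2 + 1*|3|^2 + 1*|2*exp(-3*I*pi/4) + 2*exp(-I*pi/4) + I|^2]
  = (1/8)[(81) + (9 - 2*exp(I*pi/4) + 2*exp(-3*I*pi/4) - 2*exp(-I*pi/4) + 2*exp(3*I*pi/4)) + (9) + (9 - 2*exp(3*I*pi/4) + 2*exp(-I*pi/4) - 2*exp(-3*I*pi/4) + 2*exp(I*pi/4)) + (1) + (9 - 2*exp(3*I*pi/4) + 2*exp(-I*pi/4) - 2*exp(-3*I*pi/4) + 2*exp(I*pi/4)) + (9) + (9 - 2*exp(I*pi/4) + 2*exp(-3*I*pi/4) - 2*exp(-I*pi/4) + 2*exp(3*I*pi/4))] = 136/8 = 17.
(Exp terms are combined using exp(i*s)*conj(exp(i*t)) = exp(i*(s-t)), and sums of them are collapsed using the identity that for every m > 1 the m distinct m-th roots of unity sum to 0, e.g. 1 + exp(2*I*pi/3) + exp(-2*I*pi/3) = 0.)
A character is irreducible iff <chi, chi> = 1, so this representation is reducible.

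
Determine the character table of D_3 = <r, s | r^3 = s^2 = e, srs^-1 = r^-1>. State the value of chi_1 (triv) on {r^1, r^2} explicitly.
Conjugacy classes: {e} of size 1, {r^1, r^2} of size 2, {s, sr, ..., sr^2} of size 3.
Character table:
  irrep \ class              {e} (size 1)  {r^1, r^2} (size 2)  {s, sr, ..., sr^2} (size 3)
  chi_1 (triv)               1             1                    1                          
  chi_2 (sign: r->1, s->-1)  1             1                    -1                         
  chi_3 (2d, j=1)            2             -1                   0                          

Spot check: chi_1 (triv) on {r^1, r^2} = 1.

Why: D_3 has order 2*3 = 6 with 3 conjugacy classes, hence 3 irreducibles. Sum of squared dims 1 + 1 + 4 = 6 = |G|. Linear characters come from the abelianisation; the 2-dimensional irreps have character r^k -> 2*cos(2*pi*j*k/3), reflections -> 0.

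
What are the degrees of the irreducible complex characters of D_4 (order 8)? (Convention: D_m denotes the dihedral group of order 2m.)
Dimensions: 1, 1, 1, 1, 2

Proof sketch: There are 5 irreducibles (= number of conjugacy classes). Their dimensions d_i satisfy sum d_i^2 = |G| = 8: 1 + 1 + 1 + 1 + 4 = 8.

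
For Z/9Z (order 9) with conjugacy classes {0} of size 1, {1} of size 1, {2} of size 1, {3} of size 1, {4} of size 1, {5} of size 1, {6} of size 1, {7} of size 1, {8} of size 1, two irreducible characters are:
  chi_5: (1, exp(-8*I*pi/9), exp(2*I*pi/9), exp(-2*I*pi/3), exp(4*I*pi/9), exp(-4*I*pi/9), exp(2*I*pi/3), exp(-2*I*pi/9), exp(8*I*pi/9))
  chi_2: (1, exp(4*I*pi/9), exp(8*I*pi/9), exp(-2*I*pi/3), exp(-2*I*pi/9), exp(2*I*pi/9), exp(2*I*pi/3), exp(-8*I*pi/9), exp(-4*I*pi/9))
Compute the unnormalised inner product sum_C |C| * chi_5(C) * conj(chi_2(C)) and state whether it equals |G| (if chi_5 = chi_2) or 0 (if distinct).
Sum = 0; so <chi_5, chi_2> = 0 (distinct irreducibles are orthogonal).

Details: Compute term by term over conjugacy classes (|C| * chi_5(C) * conj(chi_2(C))):
  1*(1)*conj(1) + 1*(exp(-8*I*pi/9))*conj(exp(4*I*pi/9)) + 1*(exp(2*I*pi/9))*conj(exp(8*I*pi/9)) + 1*(exp(-2*I*pi/3))*conj(exp(-2*I*pi/3)) + 1*(exp(4*I*pi/9))*conj(exp(-2*I*pi/9)) + 1*(exp(-4*I*pi/9))*conj(exp(2*I*pi/9)) + 1*(exp(2*I*pi/3))*conj(exp(2*I*pi/3)) + 1*(exp(-2*I*pi/9))*conj(exp(-8*I*pi/9)) + 1*(exp(8*I*pi/9))*conj(exp(-4*I*pi/9))
  = (1) + (exp(2*I*pi/3)) + (exp(-2*I*pi/3)) + (1) + (exp(2*I*pi/3)) + (exp(-2*I*pi/3)) + (1) + (exp(2*I*pi/3)) + (exp(-2*I*pi/3))
  = 0.
(Exp terms are combined using exp(i*s)*conj(exp(i*t)) = exp(i*(s-t)), and sums of them are collapsed using the identity that for every m > 1 the m distinct m-th roots of unity sum to 0, e.g. 1 + exp(2*I*pi/3) + exp(-2*I*pi/3) = 0.)
Dividing by |G| = 9 gives 0/9 = 0, matching the row-orthogonality relation <chi_5, chi_2> = [chi_5 = chi_2].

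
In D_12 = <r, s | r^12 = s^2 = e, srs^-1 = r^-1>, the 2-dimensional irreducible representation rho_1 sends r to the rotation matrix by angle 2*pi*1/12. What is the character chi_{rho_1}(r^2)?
chi_{rho_1}(r^2) = 2*cos(2*pi*1*2/12) = 1

Solution. rho_1(r^2) is rotation by angle 2*pi*1*2/12, whose trace is 2*cos(2*pi*1*2/12) = 1.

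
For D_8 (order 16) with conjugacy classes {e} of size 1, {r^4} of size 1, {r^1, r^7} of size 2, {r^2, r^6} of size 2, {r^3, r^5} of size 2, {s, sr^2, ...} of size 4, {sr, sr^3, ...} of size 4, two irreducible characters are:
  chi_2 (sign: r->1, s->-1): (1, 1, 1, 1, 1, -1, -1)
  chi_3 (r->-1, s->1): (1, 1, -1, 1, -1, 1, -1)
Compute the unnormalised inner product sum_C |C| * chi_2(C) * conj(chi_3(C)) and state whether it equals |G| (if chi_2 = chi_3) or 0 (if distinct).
Sum = 0; so <chi_2, chi_3> = 0 (distinct irreducibles are orthogonal).

Working: Compute term by term over conjugacy classes (|C| * chi_2(C) * conj(chi_3(C))):
  1*(1)*conj(1) + 1*(1)*conj(1) + 2*(1)*conj(-1) + 2*(1)*conj(1) + 2*(1)*conj(-1) + 4*(-1)*conj(1) + 4*(-1)*conj(-1)
  = (1) + (1) + (-2) + (2) + (-2) + (-4) + (4)
  = 0.
Dividing by |G| = 16 gives 0/16 = 0, matching the row-orthogonality relation <chi_2, chi_3> = [chi_2 = chi_3].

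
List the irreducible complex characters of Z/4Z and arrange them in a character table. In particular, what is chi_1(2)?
Character table of Z/4Z (irreps indexed chi_0,...,chi_3 with chi_k(m) = zeta_4^(k*m), zeta_4 = exp(2*pi*i/4)):
  irrep \ class  {0} (size 1)  {1} (size 1)  {2} (size 1)  {3} (size 1)
  chi_0          1             1             1             1           
  chi_1          1             I             -1            -I          
  chi_2          1             -1            1             -1          
  chi_3          1             -I            -1            I           

Spot check: chi_1(2) = zeta_4^(1*2) = zeta_4^2 = -1.

Z/4Z is abelian, so all 4 irreducible complex representations are 1-dimensional. They are given by chi_k(m) = zeta_4^(k*m) for k = 0,...,3. Row orthogonality: sum_m chi_k(m) conj(chi_l(m)) = 4 * [k = l].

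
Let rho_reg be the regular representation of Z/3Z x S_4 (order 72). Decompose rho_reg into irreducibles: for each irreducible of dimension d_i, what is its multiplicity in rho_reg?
Each irreducible V_i of dimension d_i appears with multiplicity d_i, i.e. rho_reg = (direct sum over all irreducibles V_i) d_i V_i. The irreducible dimensions for Z/3Z x S_4 are 1, 1, 1, 1, 1, 1, 2, 2, 2, 3, 3, 3, 3, 3, 3: 6 irreducibles of dimension 1, each with multiplicity 1; 3 irreducibles of dimension 2, each with multiplicity 2; 6 irreducibles of dimension 3, each with multiplicity 3. Total dimension 6*1*1 + 3*2*2 + 6*3*3 = 72 = |G|.

Explanation: General theorem: in the regular representation of a finite group G, each irreducible appears with multiplicity equal to its dimension. Check: dim(rho_reg) = sum d_i^2 = 1 + 1 + 1 + 1 + 1 + 1 + 4 + 4 + 4 + 9 + 9 + 9 + 9 + 9 + 9 = 72 = |G|.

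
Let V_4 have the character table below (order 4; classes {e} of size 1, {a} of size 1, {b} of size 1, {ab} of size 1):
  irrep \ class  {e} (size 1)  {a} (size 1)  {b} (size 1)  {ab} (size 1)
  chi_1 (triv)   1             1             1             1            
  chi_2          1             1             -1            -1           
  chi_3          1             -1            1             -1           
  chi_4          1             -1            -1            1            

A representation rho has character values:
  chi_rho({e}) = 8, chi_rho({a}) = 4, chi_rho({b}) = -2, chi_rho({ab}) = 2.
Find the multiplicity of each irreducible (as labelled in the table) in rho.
Multiplicities: chi_1: 3, chi_2: 3, chi_3: 0, chi_4: 2.

Why: Use <chi_rho, chi> = (1/|G|) sum_C |C| * chi_rho(C) * conj(chi(C)) with |G| = 4 for each irreducible chi in the table:
  <chi_rho, chi_1> = (1/4)[1*(8)*conj(1) + 1*(4)*conj(1) + 1*(-2)*conj(1) + 1*(2)*conj(1)]
      = (1/4)[(8) + (4) + (-2) + (2)] = 12/4 = 3
  <chi_rho, chi_2> = (1/4)[1*(8)*conj(1) + 1*(4)*conj(1) + 1*(-2)*conj(-1) + 1*(2)*conj(-1)]
      = (1/4)[(8) + (4) + (2) + (-2)] = 12/4 = 3
  <chi_rho, chi_3> = (1/4)[1*(8)*conj(1) + 1*(4)*conj(-1) + 1*(-2)*conj(1) + 1*(2)*conj(-1)]
      = (1/4)[(8) + (-4) + (-2) + (-2)] = 0/4 = 0
  <chi_rho, chi_4> = (1/4)[1*(8)*conj(1) + 1*(4)*conj(-1) + 1*(-2)*conj(-1) + 1*(2)*conj(1)]
      = (1/4)[(8) + (-4) + (2) + (2)] = 8/4 = 2
Dimension check: dim(rho) = sum (mult * dim) = 3*1 + 3*1 + 0*1 + 2*1 = 8 = chi_rho(e) = 8.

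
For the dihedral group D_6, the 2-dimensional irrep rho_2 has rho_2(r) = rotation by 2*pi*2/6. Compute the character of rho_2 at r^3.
chi_{rho_2}(r^3) = 2*cos(2*pi*2*3/6) = 2

Why: rho_2(r^3) is rotation by angle 2*pi*2*3/6, whose trace is 2*cos(2*pi*2*3/6) = 2.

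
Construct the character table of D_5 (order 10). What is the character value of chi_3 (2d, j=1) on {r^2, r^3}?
Conjugacy classes: {e} of size 1, {r^1, r^4} of size 2, {r^2, r^3} of size 2, {s, sr, ..., sr^4} of size 5.
Character table:
  irrep \ class              {e} (size 1)  {r^1, r^4} (size 2)  {r^2, r^3} (size 2)  {s, sr, ..., sr^4} (size 5)
  chi_1 (triv)               1             1                    1                    1                          
  chi_2 (sign: r->1, s->-1)  1             1                    1                    -1                         
  chi_3 (2d, j=1)            2             -1/2 + sqrt(5)/2     -sqrt(5)/2 - 1/2     0                          
  chi_4 (2d, j=2)            2             -sqrt(5)/2 - 1/2     -1/2 + sqrt(5)/2     0                          

Spot check: chi_3 (2d, j=1) on {r^2, r^3} = -sqrt(5)/2 - 1/2.

Justification: D_5 has order 2*5 = 10 with 4 conjugacy classes, hence 4 irreducibles. Sum of squared dims 1 + 1 + 4 + 4 = 10 = |G|. Linear characters come from the abelianisation; the 2-dimensional irreps have character r^k -> 2*cos(2*pi*j*k/5), reflections -> 0.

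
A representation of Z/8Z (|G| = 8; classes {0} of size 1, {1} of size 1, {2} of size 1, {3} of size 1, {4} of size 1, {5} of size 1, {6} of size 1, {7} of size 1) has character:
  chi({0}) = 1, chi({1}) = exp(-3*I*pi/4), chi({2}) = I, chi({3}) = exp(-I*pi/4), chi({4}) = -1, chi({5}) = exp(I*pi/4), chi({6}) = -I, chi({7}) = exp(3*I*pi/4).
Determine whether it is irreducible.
Irreducible: <chi, chi> = 1.

Reasoning: <chi, chi> = (1/|G|) sum_C |C| * |chi(C)|^2 = (1/8)[1*|1|^2 + 1*|exp(-3*I*pi/4)|^2 + 1*|I|^2 + 1*|exp(-I*pi/4)|^2 + 1*|-1|^2 + 1*|exp(I*pi/4)|^2 + 1*|-I|^2 + 1*|exp(3*I*pi/4)|^2]
  = (1/8)[(1) + (1) + (1) + (1) + (1) + (1) + (1) + (1)] = 8/8 = 1.
(Exp terms are combined using exp(i*s)*conj(exp(i*t)) = exp(i*(s-t)), and sums of them are collapsed using the identity that for every m > 1 the m distinct m-th roots of unity sum to 0, e.g. 1 + exp(2*I*pi/3) + exp(-2*I*pi/3) = 0.)
A character is irreducible iff <chi, chi> = 1, so this representation is irreducible.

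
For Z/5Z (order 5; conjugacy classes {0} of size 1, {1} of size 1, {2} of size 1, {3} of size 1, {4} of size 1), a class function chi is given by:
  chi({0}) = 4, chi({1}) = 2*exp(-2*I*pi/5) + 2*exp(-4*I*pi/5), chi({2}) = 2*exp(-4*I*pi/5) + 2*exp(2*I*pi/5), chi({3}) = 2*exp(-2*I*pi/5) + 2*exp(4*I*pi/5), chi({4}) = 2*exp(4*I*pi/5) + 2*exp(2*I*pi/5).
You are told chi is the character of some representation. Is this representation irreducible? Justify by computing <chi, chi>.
Not irreducible (reducible): <chi, chi> = 8 > 1.

Explanation: <chi, chi> = (1/|G|) sum_C |C| * |chi(C)|^2 = (1/5)[1*|4|^2 + 1*|2*exp(-2*I*pi/5) + 2*exp(-4*I*pi/5)|^2 + 1*|2*exp(-4*I*pi/5) + 2*exp(2*I*pi/5)|^2 + 1*|2*exp(-2*I*pi/5) + 2*exp(4*I*pi/5)|^2 + 1*|2*exp(4*I*pi/5) + 2*exp(2*I*pi/5)|^2]
  = (1/5)[(16) + (8 + 4*exp(-2*I*pi/5) + 4*exp(2*I*pi/5)) + (8 + 4*exp(-4*I*pi/5) + 4*exp(4*I*pi/5)) + (8 + 4*exp(-4*I*pi/5) + 4*exp(4*I*pi/5)) + (8 + 4*exp(-2*I*pi/5) + 4*exp(2*I*pi/5))] = 40/5 = 8.
(Exp terms are combined using exp(i*s)*conj(exp(i*t)) = exp(i*(s-t)), and sums of them are collapsed using the identity that for every m > 1 the m distinct m-th roots of unity sum to 0, e.g. 1 + exp(2*I*pi/3) + exp(-2*I*pi/3) = 0.)
A character is irreducible iff <chi, chi> = 1, so this representation is reducible.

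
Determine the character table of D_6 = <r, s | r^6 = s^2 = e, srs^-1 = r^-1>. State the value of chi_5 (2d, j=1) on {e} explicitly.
Conjugacy classes: {e} of size 1, {r^3} of size 1, {r^1, r^5} of size 2, {r^2, r^4} of size 2, {s, sr^2, ...} of size 3, {sr, sr^3, ...} of size 3.
Character table:
  irrep \ class              {e} (size 1)  {r^3} (size 1)  {r^1, r^5} (size 2)  {r^2, r^4} (size 2)  {s, sr^2, ...} (size 3)  {sr, sr^3, ...} (size 3)
  chi_1 (triv)               1             1               1                    1                    1                        1                       
  chi_2 (sign: r->1, s->-1)  1             1               1                    1                    -1                       -1                      
  chi_3 (r->-1, s->1)        1             -1              -1                   1                    1                        -1                      
  chi_4 (r->-1, s->-1)       1             -1              -1                   1                    -1                       1                       
  chi_5 (2d, j=1)            2             -2              1                    -1                   0                        0                       
  chi_6 (2d, j=2)            2             2               -1                   -1                   0                        0                       

Spot check: chi_5 (2d, j=1) on {e} = 2.

Working: D_6 has order 2*6 = 12 with 6 conjugacy classes, hence 6 irreducibles. Sum of squared dims 1 + 1 + 1 + 1 + 4 + 4 = 12 = |G|. Linear characters come from the abelianisation; the 2-dimensional irreps have character r^k -> 2*cos(2*pi*j*k/6), reflections -> 0.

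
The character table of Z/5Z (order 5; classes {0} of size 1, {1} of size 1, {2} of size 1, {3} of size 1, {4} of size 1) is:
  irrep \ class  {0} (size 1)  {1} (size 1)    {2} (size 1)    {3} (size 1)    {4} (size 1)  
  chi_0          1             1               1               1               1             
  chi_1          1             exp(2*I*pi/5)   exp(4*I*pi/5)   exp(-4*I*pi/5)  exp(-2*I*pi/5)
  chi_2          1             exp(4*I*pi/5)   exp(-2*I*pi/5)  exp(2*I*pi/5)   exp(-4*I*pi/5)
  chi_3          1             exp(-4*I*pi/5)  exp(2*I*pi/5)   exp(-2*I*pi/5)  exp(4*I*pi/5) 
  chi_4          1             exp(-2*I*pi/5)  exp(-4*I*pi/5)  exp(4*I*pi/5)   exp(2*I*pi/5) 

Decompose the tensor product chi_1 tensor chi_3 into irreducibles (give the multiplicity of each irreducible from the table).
chi_1 tensor chi_3 = chi_4 (all other irreducibles have multiplicity 0).

Proof sketch: The character of a tensor product is the pointwise product (chi_1 * chi_3)(C) = chi_1(C) * chi_3(C):
  {0}: (1)*(1), {1}: (exp(2*I*pi/5))*(exp(-4*I*pi/5)), {2}: (exp(4*I*pi/5))*(exp(2*I*pi/5)), {3}: (exp(-4*I*pi/5))*(exp(-2*I*pi/5)), {4}: (exp(-2*I*pi/5))*(exp(4*I*pi/5))
so (chi_1 * chi_3) takes values
  {0} -> 1, {1} -> exp(-2*I*pi/5), {2} -> exp(-4*I*pi/5), {3} -> exp(4*I*pi/5), {4} -> exp(2*I*pi/5).
Now take the inner product of this character with each irreducible chi from the table, <chi_1*chi_3, chi> = (1/5) sum_C |C| (chi_1*chi_3)(C) conj(chi(C)):
  <chi_1*chi_3, chi_0> = (1/5)[1*(1)*conj(1) + 1*(exp(-2*I*pi/5))*conj(1) + 1*(exp(-4*I*pi/5))*conj(1) + 1*(exp(4*I*pi/5))*conj(1) + 1*(exp(2*I*pi/5))*conj(1)]
      = (1/5)[(1) + (exp(-2*I*pi/5)) + (exp(-4*I*pi/5)) + (exp(4*I*pi/5)) + (exp(2*I*pi/5))] = 0/5 = 0
  <chi_1*chi_3, chi_1> = (1/5)[1*(1)*conj(1) + 1*(exp(-2*I*pi/5))*conj(exp(2*I*pi/5)) + 1*(exp(-4*I*pi/5))*conj(exp(4*I*pi/5)) + 1*(exp(4*I*pi/5))*conj(exp(-4*I*pi/5)) + 1*(exp(2*I*pi/5))*conj(exp(-2*I*pi/5))]
      = (1/5)[(1) + (exp(-4*I*pi/5)) + (exp(2*I*pi/5)) + (exp(-2*I*pi/5)) + (exp(4*I*pi/5))] = 0/5 = 0
  <chi_1*chi_3, chi_2> = (1/5)[1*(1)*conj(1) + 1*(exp(-2*I*pi/5))*conj(exp(4*I*pi/5)) + 1*(exp(-4*I*pi/5))*conj(exp(-2*I*pi/5)) + 1*(exp(4*I*pi/5))*conj(exp(2*I*pi/5)) + 1*(exp(2*I*pi/5))*conj(exp(-4*I*pi/5))]
      = (1/5)[(1) + (exp(4*I*pi/5)) + (exp(-2*I*pi/5)) + (exp(2*I*pi/5)) + (exp(-4*I*pi/5))] = 0/5 = 0
  <chi_1*chi_3, chi_3> = (1/5)[1*(1)*conj(1) + 1*(exp(-2*I*pi/5))*conj(exp(-4*I*pi/5)) + 1*(exp(-4*I*pi/5))*conj(exp(2*I*pi/5)) + 1*(exp(4*I*pi/5))*conj(exp(-2*I*pi/5)) + 1*(exp(2*I*pi/5))*conj(exp(4*I*pi/5))]
      = (1/5)[(1) + (exp(2*I*pi/5)) + (exp(4*I*pi/5)) + (exp(-4*I*pi/5)) + (exp(-2*I*pi/5))] = 0/5 = 0
  <chi_1*chi_3, chi_4> = (1/5)[1*(1)*conj(1) + 1*(exp(-2*I*pi/5))*conj(exp(-2*I*pi/5)) + 1*(exp(-4*I*pi/5))*conj(exp(-4*I*pi/5)) + 1*(exp(4*I*pi/5))*conj(exp(4*I*pi/5)) + 1*(exp(2*I*pi/5))*conj(exp(2*I*pi/5))]
      = (1/5)[(1) + (1) + (1) + (1) + (1)] = 5/5 = 1
(Exp terms are combined using exp(i*s)*conj(exp(i*t)) = exp(i*(s-t)), and sums of them are collapsed using the identity that for every m > 1 the m distinct m-th roots of unity sum to 0, e.g. 1 + exp(2*I*pi/3) + exp(-2*I*pi/3) = 0.)
Hence the multiplicities are chi_4: 1. Dimension check: dim(chi_1)*dim(chi_3) = 1*1 = 1 and sum (mult * dim) = 1*1 = 1.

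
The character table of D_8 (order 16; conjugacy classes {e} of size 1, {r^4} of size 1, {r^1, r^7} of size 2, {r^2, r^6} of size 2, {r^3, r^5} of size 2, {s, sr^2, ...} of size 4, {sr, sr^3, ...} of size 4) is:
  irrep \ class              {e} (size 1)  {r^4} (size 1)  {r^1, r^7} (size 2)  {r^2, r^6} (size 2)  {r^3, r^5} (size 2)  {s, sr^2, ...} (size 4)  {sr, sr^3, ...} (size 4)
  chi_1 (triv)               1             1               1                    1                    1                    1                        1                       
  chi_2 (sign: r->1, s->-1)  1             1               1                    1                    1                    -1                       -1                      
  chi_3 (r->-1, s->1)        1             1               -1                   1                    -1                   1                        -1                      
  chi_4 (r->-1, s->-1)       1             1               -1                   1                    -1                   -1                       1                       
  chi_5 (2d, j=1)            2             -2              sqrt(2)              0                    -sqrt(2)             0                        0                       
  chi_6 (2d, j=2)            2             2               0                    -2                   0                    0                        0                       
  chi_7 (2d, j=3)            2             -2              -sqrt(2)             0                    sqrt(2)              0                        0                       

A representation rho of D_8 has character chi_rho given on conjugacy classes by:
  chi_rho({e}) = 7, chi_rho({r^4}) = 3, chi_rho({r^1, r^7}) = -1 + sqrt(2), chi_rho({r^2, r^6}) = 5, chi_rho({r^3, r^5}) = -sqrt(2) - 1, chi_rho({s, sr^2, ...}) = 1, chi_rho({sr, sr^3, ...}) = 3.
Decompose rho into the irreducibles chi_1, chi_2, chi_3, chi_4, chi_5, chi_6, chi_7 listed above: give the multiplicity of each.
Multiplicities: chi_1: 2, chi_2: 0, chi_3: 1, chi_4: 2, chi_5: 1, chi_6: 0, chi_7: 0.

Derivation: Use <chi_rho, chi> = (1/|G|) sum_C |C| * chi_rho(C) * conj(chi(C)) with |G| = 16 for each irreducible chi in the table:
  <chi_rho, chi_1> = (1/16)[1*(7)*conj(1) + 1*(3)*conj(1) + 2*(-1 + sqrt(2))*conj(1) + 2*(5)*conj(1) + 2*(-sqrt(2) - 1)*conj(1) + 4*(1)*conj(1) + 4*(3)*conj(1)]
      = (1/16)[(7) + (3) + (-2 + 2*sqrt(2)) + (10) + (-2*sqrt(2) - 2) + (4) + (12)] = 32/16 = 2
  <chi_rho, chi_2> = (1/16)[1*(7)*conj(1) + 1*(3)*conj(1) + 2*(-1 + sqrt(2))*conj(1) + 2*(5)*conj(1) + 2*(-sqrt(2) - 1)*conj(1) + 4*(1)*conj(-1) + 4*(3)*conj(-1)]
      = (1/16)[(7) + (3) + (-2 + 2*sqrt(2)) + (10) + (-2*sqrt(2) - 2) + (-4) + (-12)] = 0/16 = 0
  <chi_rho, chi_3> = (1/16)[1*(7)*conj(1) + 1*(3)*conj(1) + 2*(-1 + sqrt(2))*conj(-1) + 2*(5)*conj(1) + 2*(-sqrt(2) - 1)*conj(-1) + 4*(1)*conj(1) + 4*(3)*conj(-1)]
      = (1/16)[(7) + (3) + (2 - 2*sqrt(2)) + (10) + (2 + 2*sqrt(2)) + (4) + (-12)] = 16/16 = 1
  <chi_rho, chi_4> = (1/16)[1*(7)*conj(1) + 1*(3)*conj(1) + 2*(-1 + sqrt(2))*conj(-1) + 2*(5)*conj(1) + 2*(-sqrt(2) - 1)*conj(-1) + 4*(1)*conj(-1) + 4*(3)*conj(1)]
      = (1/16)[(7) + (3) + (2 - 2*sqrt(2)) + (10) + (2 + 2*sqrt(2)) + (-4) + (12)] = 32/16 = 2
  <chi_rho, chi_5> = (1/16)[1*(7)*conj(2) + 1*(3)*conj(-2) + 2*(-1 + sqrt(2))*conj(sqrt(2)) + 2*(5)*conj(0) + 2*(-sqrt(2) - 1)*conj(-sqrt(2)) + 4*(1)*conj(0) + 4*(3)*conj(0)]
      = (1/16)[(14) + (-6) + (4 - 2*sqrt(2)) + (0) + (2*sqrt(2) + 4) + (0) + (0)] = 16/16 = 1
  <chi_rho, chi_6> = (1/16)[1*(7)*conj(2) + 1*(3)*conj(2) + 2*(-1 + sqrt(2))*conj(0) + 2*(5)*conj(-2) + 2*(-sqrt(2) - 1)*conj(0) + 4*(1)*conj(0) + 4*(3)*conj(0)]
      = (1/16)[(14) + (6) + (0) + (-20) + (0) + (0) + (0)] = 0/16 = 0
  <chi_rho, chi_7> = (1/16)[1*(7)*conj(2) + 1*(3)*conj(-2) + 2*(-1 + sqrt(2))*conj(-sqrt(2)) + 2*(5)*conj(0) + 2*(-sqrt(2) - 1)*conj(sqrt(2)) + 4*(1)*conj(0) + 4*(3)*conj(0)]
      = (1/16)[(14) + (-6) + (-4 + 2*sqrt(2)) + (0) + (-4 - 2*sqrt(2)) + (0) + (0)] = 0/16 = 0
Dimension check: dim(rho) = sum (mult * dim) = 2*1 + 0*1 + 1*1 + 2*1 + 1*2 + 0*2 + 0*2 = 7 = chi_rho(e) = 7.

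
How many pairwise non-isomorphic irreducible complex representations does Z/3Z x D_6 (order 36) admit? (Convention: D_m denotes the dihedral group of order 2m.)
18

Justification: The number of irreducible complex representations of a finite group equals its number of conjugacy classes. For a direct product, #classes(G x H) = #classes(G) * #classes(H). Z/3Z has 3 classes (abelian), D_6 has 6 classes, so 3 * 6 = 18, so Z/3Z x D_6 (order 36) has exactly 18 irreducible complex representations.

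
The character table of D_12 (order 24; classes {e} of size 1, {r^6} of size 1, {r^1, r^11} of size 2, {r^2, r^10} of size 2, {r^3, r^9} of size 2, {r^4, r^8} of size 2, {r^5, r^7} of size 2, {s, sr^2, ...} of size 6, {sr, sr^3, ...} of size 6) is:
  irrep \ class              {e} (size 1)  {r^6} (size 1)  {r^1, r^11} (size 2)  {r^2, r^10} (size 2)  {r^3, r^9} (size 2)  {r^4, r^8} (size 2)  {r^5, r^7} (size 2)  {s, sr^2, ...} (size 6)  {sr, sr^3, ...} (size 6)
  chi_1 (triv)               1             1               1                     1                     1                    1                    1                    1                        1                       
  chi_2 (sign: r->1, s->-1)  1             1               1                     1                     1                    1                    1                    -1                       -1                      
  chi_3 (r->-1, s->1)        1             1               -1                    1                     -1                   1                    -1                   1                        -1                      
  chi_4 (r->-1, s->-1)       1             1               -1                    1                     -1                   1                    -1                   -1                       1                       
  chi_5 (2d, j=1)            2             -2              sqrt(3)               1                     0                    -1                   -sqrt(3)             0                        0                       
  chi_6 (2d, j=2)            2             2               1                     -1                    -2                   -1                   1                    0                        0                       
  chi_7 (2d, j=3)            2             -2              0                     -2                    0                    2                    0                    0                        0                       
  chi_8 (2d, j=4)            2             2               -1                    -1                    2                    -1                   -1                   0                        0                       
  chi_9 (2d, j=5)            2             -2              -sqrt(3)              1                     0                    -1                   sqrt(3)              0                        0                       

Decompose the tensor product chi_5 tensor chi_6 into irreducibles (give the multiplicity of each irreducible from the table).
chi_5 tensor chi_6 = chi_5 + chi_7 (all other irreducibles have multiplicity 0).

Reasoning: The character of a tensor product is the pointwise product (chi_5 * chi_6)(C) = chi_5(C) * chi_6(C):
  {e}: (2)*(2), {r^6}: (-2)*(2), {r^1, r^11}: (sqrt(3))*(1), {r^2, r^10}: (1)*(-1), {r^3, r^9}: (0)*(-2), {r^4, r^8}: (-1)*(-1), {r^5, r^7}: (-sqrt(3))*(1), {s, sr^2, ...}: (0)*(0), {sr, sr^3, ...}: (0)*(0)
so (chi_5 * chi_6) takes values
  {e} -> 4, {r^6} -> -4, {r^1, r^11} -> sqrt(3), {r^2, r^10} -> -1, {r^3, r^9} -> 0, {r^4, r^8} -> 1, {r^5, r^7} -> -sqrt(3), {s, sr^2, ...} -> 0, {sr, sr^3, ...} -> 0.
Now take the inner product of this character with each irreducible chi from the table, <chi_5*chi_6, chi> = (1/24) sum_C |C| (chi_5*chi_6)(C) conj(chi(C)):
  <chi_5*chi_6, chi_1> = (1/24)[1*(4)*conj(1) + 1*(-4)*conj(1) + 2*(sqrt(3))*conj(1) + 2*(-1)*conj(1) + 2*(0)*conj(1) + 2*(1)*conj(1) + 2*(-sqrt(3))*conj(1) + 6*(0)*conj(1) + 6*(0)*conj(1)]
      = (1/24)[(4) + (-4) + (2*sqrt(3)) + (-2) + (0) + (2) + (-2*sqrt(3)) + (0) + (0)] = 0/24 = 0
  <chi_5*chi_6, chi_2> = (1/24)[1*(4)*conj(1) + 1*(-4)*conj(1) + 2*(sqrt(3))*conj(1) + 2*(-1)*conj(1) + 2*(0)*conj(1) + 2*(1)*conj(1) + 2*(-sqrt(3))*conj(1) + 6*(0)*conj(-1) + 6*(0)*conj(-1)]
      = (1/24)[(4) + (-4) + (2*sqrt(3)) + (-2) + (0) + (2) + (-2*sqrt(3)) + (0) + (0)] = 0/24 = 0
  <chi_5*chi_6, chi_3> = (1/24)[1*(4)*conj(1) + 1*(-4)*conj(1) + 2*(sqrt(3))*conj(-1) + 2*(-1)*conj(1) + 2*(0)*conj(-1) + 2*(1)*conj(1) + 2*(-sqrt(3))*conj(-1) + 6*(0)*conj(1) + 6*(0)*conj(-1)]
      = (1/24)[(4) + (-4) + (-2*sqrt(3)) + (-2) + (0) + (2) + (2*sqrt(3)) + (0) + (0)] = 0/24 = 0
  <chi_5*chi_6, chi_4> = (1/24)[1*(4)*conj(1) + 1*(-4)*conj(1) + 2*(sqrt(3))*conj(-1) + 2*(-1)*conj(1) + 2*(0)*conj(-1) + 2*(1)*conj(1) + 2*(-sqrt(3))*conj(-1) + 6*(0)*conj(-1) + 6*(0)*conj(1)]
      = (1/24)[(4) + (-4) + (-2*sqrt(3)) + (-2) + (0) + (2) + (2*sqrt(3)) + (0) + (0)] = 0/24 = 0
  <chi_5*chi_6, chi_5> = (1/24)[1*(4)*conj(2) + 1*(-4)*conj(-2) + 2*(sqrt(3))*conj(sqrt(3)) + 2*(-1)*conj(1) + 2*(0)*conj(0) + 2*(1)*conj(-1) + 2*(-sqrt(3))*conj(-sqrt(3)) + 6*(0)*conj(0) + 6*(0)*conj(0)]
      = (1/24)[(8) + (8) + (6) + (-2) + (0) + (-2) + (6) + (0) + (0)] = 24/24 = 1
  <chi_5*chi_6, chi_6> = (1/24)[1*(4)*conj(2) + 1*(-4)*conj(2) + 2*(sqrt(3))*conj(1) + 2*(-1)*conj(-1) + 2*(0)*conj(-2) + 2*(1)*conj(-1) + 2*(-sqrt(3))*conj(1) + 6*(0)*conj(0) + 6*(0)*conj(0)]
      = (1/24)[(8) + (-8) + (2*sqrt(3)) + (2) + (0) + (-2) + (-2*sqrt(3)) + (0) + (0)] = 0/24 = 0
  <chi_5*chi_6, chi_7> = (1/24)[1*(4)*conj(2) + 1*(-4)*conj(-2) + 2*(sqrt(3))*conj(0) + 2*(-1)*conj(-2) + 2*(0)*conj(0) + 2*(1)*conj(2) + 2*(-sqrt(3))*conj(0) + 6*(0)*conj(0) + 6*(0)*conj(0)]
      = (1/24)[(8) + (8) + (0) + (4) + (0) + (4) + (0) + (0) + (0)] = 24/24 = 1
  <chi_5*chi_6, chi_8> = (1/24)[1*(4)*conj(2) + 1*(-4)*conj(2) + 2*(sqrt(3))*conj(-1) + 2*(-1)*conj(-1) + 2*(0)*conj(2) + 2*(1)*conj(-1) + 2*(-sqrt(3))*conj(-1) + 6*(0)*conj(0) + 6*(0)*conj(0)]
      = (1/24)[(8) + (-8) + (-2*sqrt(3)) + (2) + (0) + (-2) + (2*sqrt(3)) + (0) + (0)] = 0/24 = 0
  <chi_5*chi_6, chi_9> = (1/24)[1*(4)*conj(2) + 1*(-4)*conj(-2) + 2*(sqrt(3))*conj(-sqrt(3)) + 2*(-1)*conj(1) + 2*(0)*conj(0) + 2*(1)*conj(-1) + 2*(-sqrt(3))*conj(sqrt(3)) + 6*(0)*conj(0) + 6*(0)*conj(0)]
      = (1/24)[(8) + (8) + (-6) + (-2) + (0) + (-2) + (-6) + (0) + (0)] = 0/24 = 0
Hence the multiplicities are chi_5: 1, chi_7: 1. Dimension check: dim(chi_5)*dim(chi_6) = 2*2 = 4 and sum (mult * dim) = 1*2 + 1*2 = 4.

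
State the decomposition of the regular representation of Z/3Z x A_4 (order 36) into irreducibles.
Each irreducible V_i of dimension d_i appears with multiplicity d_i, i.e. rho_reg = (direct sum over all irreducibles V_i) d_i V_i. The irreducible dimensions for Z/3Z x A_4 are 1, 1, 1, 1, 1, 1, 1, 1, 1, 3, 3, 3: 9 irreducibles of dimension 1, each with multiplicity 1; 3 irreducibles of dimension 3, each with multiplicity 3. Total dimension 9*1*1 + 3*3*3 = 36 = |G|.

Solution. General theorem: in the regular representation of a finite group G, each irreducible appears with multiplicity equal to its dimension. Check: dim(rho_reg) = sum d_i^2 = 1 + 1 + 1 + 1 + 1 + 1 + 1 + 1 + 1 + 9 + 9 + 9 = 36 = |G|.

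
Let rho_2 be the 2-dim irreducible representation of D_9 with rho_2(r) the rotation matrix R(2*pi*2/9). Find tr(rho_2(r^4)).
chi_{rho_2}(r^4) = 2*cos(2*pi*2*4/9) = 2*cos(2*pi/9)

Explanation: rho_2(r^4) is rotation by angle 2*pi*2*4/9, whose trace is 2*cos(2*pi*2*4/9) = 2*cos(2*pi/9).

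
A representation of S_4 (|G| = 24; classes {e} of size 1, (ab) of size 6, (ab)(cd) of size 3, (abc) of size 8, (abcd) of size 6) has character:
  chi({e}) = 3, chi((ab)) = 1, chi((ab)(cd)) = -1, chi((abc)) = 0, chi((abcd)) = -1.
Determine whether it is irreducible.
Irreducible: <chi, chi> = 1.

Working: <chi, chi> = (1/|G|) sum_C |C| * |chi(C)|^2 = (1/24)[1*|3|^2 + 6*|1|^2 + 3*|-1|^2 + 8*|0|^2 + 6*|-1|^2]
  = (1/24)[(9) + (6) + (3) + (0) + (6)] = 24/24 = 1.
A character is irreducible iff <chi, chi> = 1, so this representation is irreducible.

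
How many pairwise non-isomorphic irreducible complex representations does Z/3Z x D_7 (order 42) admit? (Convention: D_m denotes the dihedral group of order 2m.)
15

Reasoning: The number of irreducible complex representations of a finite group equals its number of conjugacy classes. For a direct product, #classes(G x H) = #classes(G) * #classes(H). Z/3Z has 3 classes (abelian), D_7 has 5 classes, so 3 * 5 = 15, so Z/3Z x D_7 (order 42) has exactly 15 irreducible complex representations.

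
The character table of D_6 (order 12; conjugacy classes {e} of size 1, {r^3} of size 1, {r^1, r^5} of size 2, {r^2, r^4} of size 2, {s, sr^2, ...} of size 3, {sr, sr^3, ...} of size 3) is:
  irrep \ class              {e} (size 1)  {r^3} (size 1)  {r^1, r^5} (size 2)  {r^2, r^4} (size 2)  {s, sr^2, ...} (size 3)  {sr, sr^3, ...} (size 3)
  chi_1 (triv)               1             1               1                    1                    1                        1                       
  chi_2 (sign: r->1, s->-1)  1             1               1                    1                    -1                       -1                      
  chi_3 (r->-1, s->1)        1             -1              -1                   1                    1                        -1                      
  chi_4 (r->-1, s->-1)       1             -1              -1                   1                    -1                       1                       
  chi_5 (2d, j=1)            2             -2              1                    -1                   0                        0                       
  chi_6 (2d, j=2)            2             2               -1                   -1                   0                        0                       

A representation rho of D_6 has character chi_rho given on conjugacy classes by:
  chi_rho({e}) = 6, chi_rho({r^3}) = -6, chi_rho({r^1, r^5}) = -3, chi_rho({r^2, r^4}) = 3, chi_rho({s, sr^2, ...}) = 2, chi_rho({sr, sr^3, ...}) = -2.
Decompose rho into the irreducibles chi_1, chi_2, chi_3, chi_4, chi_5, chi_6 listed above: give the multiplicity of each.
Multiplicities: chi_1: 0, chi_2: 0, chi_3: 3, chi_4: 1, chi_5: 1, chi_6: 0.

Use <chi_rho, chi> = (1/|G|) sum_C |C| * chi_rho(C) * conj(chi(C)) with |G| = 12 for each irreducible chi in the table:
  <chi_rho, chi_1> = (1/12)[1*(6)*conj(1) + 1*(-6)*conj(1) + 2*(-3)*conj(1) + 2*(3)*conj(1) + 3*(2)*conj(1) + 3*(-2)*conj(1)]
      = (1/12)[(6) + (-6) + (-6) + (6) + (6) + (-6)] = 0/12 = 0
  <chi_rho, chi_2> = (1/12)[1*(6)*conj(1) + 1*(-6)*conj(1) + 2*(-3)*conj(1) + 2*(3)*conj(1) + 3*(2)*conj(-1) + 3*(-2)*conj(-1)]
      = (1/12)[(6) + (-6) + (-6) + (6) + (-6) + (6)] = 0/12 = 0
  <chi_rho, chi_3> = (1/12)[1*(6)*conj(1) + 1*(-6)*conj(-1) + 2*(-3)*conj(-1) + 2*(3)*conj(1) + 3*(2)*conj(1) + 3*(-2)*conj(-1)]
      = (1/12)[(6) + (6) + (6) + (6) + (6) + (6)] = 36/12 = 3
  <chi_rho, chi_4> = (1/12)[1*(6)*conj(1) + 1*(-6)*conj(-1) + 2*(-3)*conj(-1) + 2*(3)*conj(1) + 3*(2)*conj(-1) + 3*(-2)*conj(1)]
      = (1/12)[(6) + (6) + (6) + (6) + (-6) + (-6)] = 12/12 = 1
  <chi_rho, chi_5> = (1/12)[1*(6)*conj(2) + 1*(-6)*conj(-2) + 2*(-3)*conj(1) + 2*(3)*conj(-1) + 3*(2)*conj(0) + 3*(-2)*conj(0)]
      = (1/12)[(12) + (12) + (-6) + (-6) + (0) + (0)] = 12/12 = 1
  <chi_rho, chi_6> = (1/12)[1*(6)*conj(2) + 1*(-6)*conj(2) + 2*(-3)*conj(-1) + 2*(3)*conj(-1) + 3*(2)*conj(0) + 3*(-2)*conj(0)]
      = (1/12)[(12) + (-12) + (6) + (-6) + (0) + (0)] = 0/12 = 0
Dimension check: dim(rho) = sum (mult * dim) = 0*1 + 0*1 + 3*1 + 1*1 + 1*2 + 0*2 = 6 = chi_rho(e) = 6.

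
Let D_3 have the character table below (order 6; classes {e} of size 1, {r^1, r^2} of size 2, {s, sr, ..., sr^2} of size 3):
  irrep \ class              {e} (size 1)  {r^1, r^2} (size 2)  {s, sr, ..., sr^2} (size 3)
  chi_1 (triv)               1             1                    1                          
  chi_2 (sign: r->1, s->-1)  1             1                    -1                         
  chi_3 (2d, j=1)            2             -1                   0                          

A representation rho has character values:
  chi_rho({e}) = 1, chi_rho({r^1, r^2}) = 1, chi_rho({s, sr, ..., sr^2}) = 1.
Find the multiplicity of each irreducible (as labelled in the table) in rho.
Multiplicities: chi_1: 1, chi_2: 0, chi_3: 0.

Justification: Use <chi_rho, chi> = (1/|G|) sum_C |C| * chi_rho(C) * conj(chi(C)) with |G| = 6 for each irreducible chi in the table:
  <chi_rho, chi_1> = (1/6)[1*(1)*conj(1) + 2*(1)*conj(1) + 3*(1)*conj(1)]
      = (1/6)[(1) + (2) + (3)] = 6/6 = 1
  <chi_rho, chi_2> = (1/6)[1*(1)*conj(1) + 2*(1)*conj(1) + 3*(1)*conj(-1)]
      = (1/6)[(1) + (2) + (-3)] = 0/6 = 0
  <chi_rho, chi_3> = (1/6)[1*(1)*conj(2) + 2*(1)*conj(-1) + 3*(1)*conj(0)]
      = (1/6)[(2) + (-2) + (0)] = 0/6 = 0
Dimension check: dim(rho) = sum (mult * dim) = 1*1 + 0*1 + 0*2 = 1 = chi_rho(e) = 1.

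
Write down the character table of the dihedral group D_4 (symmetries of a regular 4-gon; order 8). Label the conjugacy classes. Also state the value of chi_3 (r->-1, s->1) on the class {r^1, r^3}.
Conjugacy classes: {e} of size 1, {r^2} of size 1, {r^1, r^3} of size 2, {s, sr^2, ...} of size 2, {sr, sr^3, ...} of size 2.
Character table:
  irrep \ class              {e} (size 1)  {r^2} (size 1)  {r^1, r^3} (size 2)  {s, sr^2, ...} (size 2)  {sr, sr^3, ...} (size 2)
  chi_1 (triv)               1             1               1                    1                        1                       
  chi_2 (sign: r->1, s->-1)  1             1               1                    -1                       -1                      
  chi_3 (r->-1, s->1)        1             1               -1                   1                        -1                      
  chi_4 (r->-1, s->-1)       1             1               -1                   -1                       1                       
  chi_5 (2d, j=1)            2             -2              0                    0                        0                       

Spot check: chi_3 (r->-1, s->1) on {r^1, r^3} = -1.

Solution. D_4 has order 2*4 = 8 with 5 conjugacy classes, hence 5 irreducibles. Sum of squared dims 1 + 1 + 1 + 1 + 4 = 8 = |G|. Linear characters come from the abelianisation; the 2-dimensional irreps have character r^k -> 2*cos(2*pi*j*k/4), reflections -> 0.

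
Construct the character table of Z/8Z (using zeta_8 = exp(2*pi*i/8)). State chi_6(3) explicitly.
Character table of Z/8Z (irreps indexed chi_0,...,chi_7 with chi_k(m) = zeta_8^(k*m), zeta_8 = exp(2*pi*i/8)):
  irrep \ class  {0} (size 1)  {1} (size 1)    {2} (size 1)  {3} (size 1)    {4} (size 1)  {5} (size 1)    {6} (size 1)  {7} (size 1)  
  chi_0          1             1               1             1               1             1               1             1             
  chi_1          1             exp(I*pi/4)     I             exp(3*I*pi/4)   -1            exp(-3*I*pi/4)  -I            exp(-I*pi/4)  
  chi_2          1             I               -1            -I              1             I               -1            -I            
  chi_3          1             exp(3*I*pi/4)   -I            exp(I*pi/4)     -1            exp(-I*pi/4)    I             exp(-3*I*pi/4)
  chi_4          1             -1              1             -1              1             -1              1             -1            
  chi_5          1             exp(-3*I*pi/4)  I             exp(-I*pi/4)    -1            exp(I*pi/4)     -I            exp(3*I*pi/4) 
  chi_6          1             -I              -1            I               1             -I              -1            I             
  chi_7          1             exp(-I*pi/4)    -I            exp(-3*I*pi/4)  -1            exp(3*I*pi/4)   I             exp(I*pi/4)   

Spot check: chi_6(3) = zeta_8^(6*3) = zeta_8^18 = I.

Reasoning: Z/8Z is abelian, so all 8 irreducible complex representations are 1-dimensional. They are given by chi_k(m) = zeta_8^(k*m) for k = 0,...,7. Row orthogonality: sum_m chi_k(m) conj(chi_l(m)) = 8 * [k = l].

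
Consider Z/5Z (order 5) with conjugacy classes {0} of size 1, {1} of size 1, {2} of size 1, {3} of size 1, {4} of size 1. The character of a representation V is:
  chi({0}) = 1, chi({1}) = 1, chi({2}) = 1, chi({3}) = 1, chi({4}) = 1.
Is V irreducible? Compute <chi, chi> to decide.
Irreducible: <chi, chi> = 1.

Justification: <chi, chi> = (1/|G|) sum_C |C| * |chi(C)|^2 = (1/5)[1*|1|^2 + 1*|1|^2 + 1*|1|^2 + 1*|1|^2 + 1*|1|^2]
  = (1/5)[(1) + (1) + (1) + (1) + (1)] = 5/5 = 1.
(Exp terms are combined using exp(i*s)*conj(exp(i*t)) = exp(i*(s-t)), and sums of them are collapsed using the identity that for every m > 1 the m distinct m-th roots of unity sum to 0, e.g. 1 + exp(2*I*pi/3) + exp(-2*I*pi/3) = 0.)
A character is irreducible iff <chi, chi> = 1, so this representation is irreducible.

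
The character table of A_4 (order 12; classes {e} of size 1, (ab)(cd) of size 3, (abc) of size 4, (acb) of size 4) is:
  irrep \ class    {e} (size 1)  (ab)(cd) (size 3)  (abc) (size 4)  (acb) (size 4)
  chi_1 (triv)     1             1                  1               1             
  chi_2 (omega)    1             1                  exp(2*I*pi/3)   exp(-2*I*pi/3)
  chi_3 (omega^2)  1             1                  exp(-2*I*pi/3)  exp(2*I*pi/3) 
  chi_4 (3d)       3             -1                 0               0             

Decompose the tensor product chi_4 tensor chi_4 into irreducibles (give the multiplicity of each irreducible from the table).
chi_4 tensor chi_4 = chi_1 + chi_2 + chi_3 + 2*chi_4 (all other irreducibles have multiplicity 0).

The character of a tensor product is the pointwise product (chi_4 * chi_4)(C) = chi_4(C) * chi_4(C):
  {e}: (3)*(3), (ab)(cd): (-1)*(-1), (abc): (0)*(0), (acb): (0)*(0)
so (chi_4 * chi_4) takes values
  {e} -> 9, (ab)(cd) -> 1, (abc) -> 0, (acb) -> 0.
Now take the inner product of this character with each irreducible chi from the table, <chi_4*chi_4, chi> = (1/12) sum_C |C| (chi_4*chi_4)(C) conj(chi(C)):
  <chi_4*chi_4, chi_1> = (1/12)[1*(9)*conj(1) + 3*(1)*conj(1) + 4*(0)*conj(1) + 4*(0)*conj(1)]
      = (1/12)[(9) + (3) + (0) + (0)] = 12/12 = 1
  <chi_4*chi_4, chi_2> = (1/12)[1*(9)*conj(1) + 3*(1)*conj(1) + 4*(0)*conj(exp(2*I*pi/3)) + 4*(0)*conj(exp(-2*I*pi/3))]
      = (1/12)[(9) + (3) + (0) + (0)] = 12/12 = 1
  <chi_4*chi_4, chi_3> = (1/12)[1*(9)*conj(1) + 3*(1)*conj(1) + 4*(0)*conj(exp(-2*I*pi/3)) + 4*(0)*conj(exp(2*I*pi/3))]
      = (1/12)[(9) + (3) + (0) + (0)] = 12/12 = 1
  <chi_4*chi_4, chi_4> = (1/12)[1*(9)*conj(3) + 3*(1)*conj(-1) + 4*(0)*conj(0) + 4*(0)*conj(0)]
      = (1/12)[(27) + (-3) + (0) + (0)] = 24/12 = 2
(Exp terms are combined using exp(i*s)*conj(exp(i*t)) = exp(i*(s-t)), and sums of them are collapsed using the identity that for every m > 1 the m distinct m-th roots of unity sum to 0, e.g. 1 + exp(2*I*pi/3) + exp(-2*I*pi/3) = 0.)
Hence the multiplicities are chi_1: 1, chi_2: 1, chi_3: 1, chi_4: 2. Dimension check: dim(chi_4)*dim(chi_4) = 3*3 = 9 and sum (mult * dim) = 1*1 + 1*1 + 1*1 + 2*3 = 9.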